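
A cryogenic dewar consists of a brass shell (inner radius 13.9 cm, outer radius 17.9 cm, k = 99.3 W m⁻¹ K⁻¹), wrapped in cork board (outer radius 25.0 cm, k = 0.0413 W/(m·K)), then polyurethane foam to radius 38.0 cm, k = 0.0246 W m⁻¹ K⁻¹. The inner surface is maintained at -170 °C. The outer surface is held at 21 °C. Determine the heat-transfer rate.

Q = 25.5 W

Treat each layer as a resistance in series:
  R_brass = (1/0.139 − 1/0.179)/(4πk) = 1.608/(4π·99.3) = 0.001288 K/W
  R_cork board = (1/0.179 − 1/0.250)/(4πk) = 1.587/(4π·0.0413) = 3.057 K/W
  R_polyurethane foam = (1/0.250 − 1/0.380)/(4πk) = 1.368/(4π·0.0246) = 4.427 K/W
ΣR = 0.001288 + 3.057 + 4.427 = 7.485 K/W
Q = ΔT/ΣR = (-170 °C − 21 °C)/7.485 = -25.5 W
(Negative Q ⇒ heat flows inward; heat gain = 25.5 W.)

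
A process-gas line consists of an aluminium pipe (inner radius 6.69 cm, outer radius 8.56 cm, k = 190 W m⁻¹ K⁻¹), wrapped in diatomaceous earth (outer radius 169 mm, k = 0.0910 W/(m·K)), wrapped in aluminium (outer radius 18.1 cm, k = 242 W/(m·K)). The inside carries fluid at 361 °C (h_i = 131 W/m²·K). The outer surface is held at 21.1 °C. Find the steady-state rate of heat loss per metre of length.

Q' = 281 W/m

Series thermal resistances, inner to outer:
  R'_conv,in = 1/(2πr h) = 1/(2π·0.0669·131) = 0.01816 m·K/W
  R'_aluminium = ln(0.0856/0.0669)/(2πk) = 0.2465/(2π·190) = 2.065×10^-4 m·K/W
  R'_diatomaceous earth = ln(0.169/0.0856)/(2πk) = 0.6802/(2π·0.0910) = 1.190 m·K/W
  R'_aluminium = ln(0.181/0.169)/(2πk) = 0.06860/(2π·242) = 4.511×10^-5 m·K/W
ΣR = 0.01816 + 2.065×10^-4 + 1.190 + 4.511×10^-5 = 1.208 m·K/W
Q' = ΔT/ΣR = (361 °C − 21.1 °C)/1.208 = 281 W/m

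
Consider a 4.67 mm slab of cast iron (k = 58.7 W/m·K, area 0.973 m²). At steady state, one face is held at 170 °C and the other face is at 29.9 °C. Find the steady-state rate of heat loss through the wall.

Q = kA·ΔT/L = 58.7 × 0.973 × |170 °C − 29.9 °C| / 0.00467 = 1.71×10^6 W

Q = 1710 kW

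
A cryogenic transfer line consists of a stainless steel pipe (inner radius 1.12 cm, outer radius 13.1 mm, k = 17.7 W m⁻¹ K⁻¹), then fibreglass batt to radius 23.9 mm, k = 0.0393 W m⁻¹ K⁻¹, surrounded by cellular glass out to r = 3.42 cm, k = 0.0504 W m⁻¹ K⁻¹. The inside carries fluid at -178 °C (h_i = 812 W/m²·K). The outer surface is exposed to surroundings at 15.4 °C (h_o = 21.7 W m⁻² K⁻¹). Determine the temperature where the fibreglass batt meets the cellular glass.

Resistance network (inner→outer):
  R'_conv,in = 1/(2πr h) = 1/(2π·0.0112·812) = 0.01750 m·K/W
  R'_stainless steel = ln(0.0131/0.0112)/(2πk) = 0.1567/(2π·17.7) = 0.001409 m·K/W
  R'_fibreglass batt = ln(0.0239/0.0131)/(2πk) = 0.6013/(2π·0.0393) = 2.435 m·K/W
  R'_cellular glass = ln(0.0342/0.0239)/(2πk) = 0.3583/(2π·0.0504) = 1.132 m·K/W
  R'_conv,out = 1/(2πr h) = 1/(2π·0.0342·21.7) = 0.2145 m·K/W
ΣR = 0.01750 + 0.001409 + 2.435 + 1.132 + 0.2145 = 3.800 m·K/W
Q' = ΔT/ΣR = (-178 °C − 15.4 °C)/3.800 = -50.89 W/m
From the inner boundary to the fibreglass batt/cellular glass interface, ΣR_partial = 2.454 m·K/W.
T_interface = T_in − Q'·ΣR_partial = -178 °C − (-50.89)(2.454) = -53.1 °C

T = -53.1 °C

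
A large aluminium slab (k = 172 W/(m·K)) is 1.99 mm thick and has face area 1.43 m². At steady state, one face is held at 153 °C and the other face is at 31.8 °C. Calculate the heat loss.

Q = 1.50×10^7 W

Q = kA·ΔT/L = 172 × 1.43 × |153 °C − 31.8 °C| / 0.00199 = 1.50×10^7 W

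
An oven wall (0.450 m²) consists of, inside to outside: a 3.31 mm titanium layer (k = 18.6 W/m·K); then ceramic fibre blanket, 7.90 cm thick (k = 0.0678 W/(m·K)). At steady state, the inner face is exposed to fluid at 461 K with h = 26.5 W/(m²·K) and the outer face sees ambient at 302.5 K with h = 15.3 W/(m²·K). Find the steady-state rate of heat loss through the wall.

Q = 56.2 W

Resistance network (inner→outer):
  R_conv,in = 1/(hA) = 1/(26.5·0.450) = 0.08386 K/W
  R_titanium = L/(kA) = 0.00331/(18.6·0.450) = 3.955×10^-4 K/W
  R_ceramic fibre blanket = L/(kA) = 0.0790/(0.0678·0.450) = 2.589 K/W
  R_conv,out = 1/(hA) = 1/(15.3·0.450) = 0.1452 K/W
ΣR = 0.08386 + 3.955×10^-4 + 2.589 + 0.1452 = 2.818 K/W
Q = ΔT/ΣR = (461 K − 302.5 K)/2.818 = 56.2 W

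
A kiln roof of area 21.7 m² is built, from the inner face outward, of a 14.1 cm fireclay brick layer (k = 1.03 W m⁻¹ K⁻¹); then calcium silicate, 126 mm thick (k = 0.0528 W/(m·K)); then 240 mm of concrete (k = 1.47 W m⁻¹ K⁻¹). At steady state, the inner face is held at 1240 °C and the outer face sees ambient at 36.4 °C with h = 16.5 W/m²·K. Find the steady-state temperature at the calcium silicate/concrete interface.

T = 134 °C

Resistance network (inner→outer):
  R_fireclay brick = L/(kA) = 0.141/(1.03·21.7) = 0.006308 K/W
  R_calcium silicate = L/(kA) = 0.126/(0.0528·21.7) = 0.1100 K/W
  R_concrete = L/(kA) = 0.240/(1.47·21.7) = 0.007524 K/W
  R_conv,out = 1/(hA) = 1/(16.5·21.7) = 0.002793 K/W
ΣR = 0.006308 + 0.1100 + 0.007524 + 0.002793 = 0.1266 K/W
Q = ΔT/ΣR = (1240 °C − 36.4 °C)/0.1266 = 9507 W
From the inner boundary to the calcium silicate/concrete interface, ΣR_partial = 0.1163 K/W.
T_interface = T_in − Q·ΣR_partial = 1240 °C − (9507)(0.1163) = 134 °C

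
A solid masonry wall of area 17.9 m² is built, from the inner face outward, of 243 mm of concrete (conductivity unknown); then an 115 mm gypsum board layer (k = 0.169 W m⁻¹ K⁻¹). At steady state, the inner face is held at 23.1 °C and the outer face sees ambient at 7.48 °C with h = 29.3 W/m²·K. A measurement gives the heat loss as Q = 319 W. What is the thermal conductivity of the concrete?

k = 1.50 W/m·K

ΣR = ΔT/Q = |23.1 − 7.48|/319 = 0.04897 K/W
Known resistances:
  R_gypsum board = L/(kA) = 0.115/(0.169·17.9) = 0.03802 K/W
  R_conv,out = 1/(hA) = 1/(29.3·17.9) = 0.001907 K/W
R_concrete = ΣR − ΣR_known = 0.04897 − 0.03993 = 0.009040 K/W
L/(kA) = 0.009040 ⇒ k = 0.243/(0.009040·17.9) = 1.50 W/m·K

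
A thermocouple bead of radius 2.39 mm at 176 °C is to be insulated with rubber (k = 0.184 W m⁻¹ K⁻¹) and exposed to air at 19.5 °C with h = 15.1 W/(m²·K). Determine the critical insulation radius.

For a sphere, r_cr = 2k_ins/h = 2·0.184/15.1 = 0.0244 m = 2.44 cm

r_cr = 2.44 cm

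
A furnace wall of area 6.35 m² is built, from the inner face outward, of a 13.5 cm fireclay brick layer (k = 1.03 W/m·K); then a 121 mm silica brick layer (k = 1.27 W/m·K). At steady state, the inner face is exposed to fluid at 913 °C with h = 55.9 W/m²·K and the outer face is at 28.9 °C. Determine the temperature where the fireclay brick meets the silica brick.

T = 374 °C

Series thermal resistances, inner to outer:
  R_conv,in = 1/(hA) = 1/(55.9·6.35) = 0.002817 K/W
  R_fireclay brick = L/(kA) = 0.135/(1.03·6.35) = 0.02064 K/W
  R_silica brick = L/(kA) = 0.121/(1.27·6.35) = 0.01500 K/W
ΣR = 0.002817 + 0.02064 + 0.01500 = 0.03846 K/W
Q = ΔT/ΣR = (913 °C − 28.9 °C)/0.03846 = 22990 W
From the inner boundary to the fireclay brick/silica brick interface, ΣR_partial = 0.02346 K/W.
T_interface = T_in − Q·ΣR_partial = 913 °C − (22990)(0.02346) = 374 °C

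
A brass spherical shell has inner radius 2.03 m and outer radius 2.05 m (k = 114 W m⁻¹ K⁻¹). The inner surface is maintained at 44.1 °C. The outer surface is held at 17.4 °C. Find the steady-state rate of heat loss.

Q = 4πk·ΔT/(1/r₁ − 1/r₂) = 4π × 114 × 26.7 / (1/2.03 − 1/2.05) = 7.96×10^6 W

Q = 7.96×10^6 W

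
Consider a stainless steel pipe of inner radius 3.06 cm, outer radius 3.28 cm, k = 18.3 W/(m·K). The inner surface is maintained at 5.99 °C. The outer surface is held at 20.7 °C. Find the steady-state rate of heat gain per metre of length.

Q' = 24400 W/m

Q' = 2πk·ΔT/ln(r₂/r₁) = 2π × 18.3 × 14.71 / ln(0.0328/0.0306) = 24400 W/m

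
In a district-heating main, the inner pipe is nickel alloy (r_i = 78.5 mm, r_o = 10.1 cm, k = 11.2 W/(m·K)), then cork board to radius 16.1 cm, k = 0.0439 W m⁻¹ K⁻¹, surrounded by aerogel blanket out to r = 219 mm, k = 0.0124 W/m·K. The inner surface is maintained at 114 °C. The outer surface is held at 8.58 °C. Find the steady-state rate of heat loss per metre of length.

Q' = 18.7 W/m

Series thermal resistances, inner to outer:
  R'_nickel alloy = ln(0.101/0.0785)/(2πk) = 0.2520/(2π·11.2) = 0.003581 m·K/W
  R'_cork board = ln(0.161/0.101)/(2πk) = 0.4663/(2π·0.0439) = 1.690 m·K/W
  R'_aerogel blanket = ln(0.219/0.161)/(2πk) = 0.3077/(2π·0.0124) = 3.949 m·K/W
ΣR = 0.003581 + 1.690 + 3.949 = 5.643 m·K/W
Q' = ΔT/ΣR = (114 °C − 8.58 °C)/5.643 = 18.7 W/m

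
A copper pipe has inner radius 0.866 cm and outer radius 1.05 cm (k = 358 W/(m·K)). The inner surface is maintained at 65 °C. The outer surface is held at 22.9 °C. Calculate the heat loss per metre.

Q' = 2πk·ΔT/ln(r₂/r₁) = 2π × 358 × 42.1 / ln(0.0105/0.00866) = 4.92×10^5 W/m

Q' = 492 kW/m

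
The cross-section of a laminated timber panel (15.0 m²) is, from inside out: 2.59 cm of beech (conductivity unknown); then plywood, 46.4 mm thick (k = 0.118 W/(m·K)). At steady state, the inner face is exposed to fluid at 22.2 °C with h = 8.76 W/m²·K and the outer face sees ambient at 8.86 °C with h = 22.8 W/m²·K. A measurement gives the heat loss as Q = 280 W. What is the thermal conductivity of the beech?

k = 0.158 W/m·K

ΣR = ΔT/Q = |22.2 − 8.86|/280 = 0.04764 K/W
Known resistances:
  R_conv,in = 1/(hA) = 1/(8.76·15.0) = 0.007610 K/W
  R_plywood = L/(kA) = 0.0464/(0.118·15.0) = 0.02621 K/W
  R_conv,out = 1/(hA) = 1/(22.8·15.0) = 0.002924 K/W
R_beech = ΣR − ΣR_known = 0.04764 − 0.03674 = 0.01090 K/W
L/(kA) = 0.01090 ⇒ k = 0.0259/(0.01090·15.0) = 0.158 W/m·K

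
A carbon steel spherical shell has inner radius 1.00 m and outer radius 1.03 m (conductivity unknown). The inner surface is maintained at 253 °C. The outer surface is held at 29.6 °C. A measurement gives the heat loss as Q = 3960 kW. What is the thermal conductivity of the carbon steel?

ΣR = ΔT/Q = |253 − 29.6|/3.96×10^6 = 5.641×10^-5 K/W
(1/r₁−1/r₂)/(4πk) = 5.641×10^-5 ⇒ k = 0.02913/(4π·5.641×10^-5) = 41.1 W/m·K

k = 41.1 W/m·K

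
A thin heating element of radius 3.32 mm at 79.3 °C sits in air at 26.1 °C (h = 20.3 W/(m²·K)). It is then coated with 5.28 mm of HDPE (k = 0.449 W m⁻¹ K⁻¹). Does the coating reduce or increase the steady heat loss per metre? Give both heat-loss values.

Critical radius for a cylinder: r_cr = k/h = 0.0221 m = 2.21 cm.
Outer radius after coating: r₂ = 0.00332 + 0.00528 = 0.00860 m.
Since r₁ < r_cr and r₂ ≤ r_cr, the coating moves toward the maximum at r_cr — heat loss rises.
Bare: R = 1/(2πr₁h) = 2.361 m·K/W; Q = 53.2/2.361 = 22.5 W/m.
Coated: R = R_cond + R_conv = 1.249 m·K/W; Q = 53.2/1.249 = 42.6 W/m.

increases: 22.5 → 42.6 W/m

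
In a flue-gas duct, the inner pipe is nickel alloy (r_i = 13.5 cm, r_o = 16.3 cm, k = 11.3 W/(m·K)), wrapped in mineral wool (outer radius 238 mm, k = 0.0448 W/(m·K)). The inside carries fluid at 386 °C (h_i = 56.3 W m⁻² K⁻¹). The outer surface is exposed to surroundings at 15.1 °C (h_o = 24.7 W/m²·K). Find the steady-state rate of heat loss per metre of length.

Series thermal resistances, inner to outer:
  R'_conv,in = 1/(2πr h) = 1/(2π·0.135·56.3) = 0.02094 m·K/W
  R'_nickel alloy = ln(0.163/0.135)/(2πk) = 0.1885/(2π·11.3) = 0.002655 m·K/W
  R'_mineral wool = ln(0.238/0.163)/(2πk) = 0.3785/(2π·0.0448) = 1.345 m·K/W
  R'_conv,out = 1/(2πr h) = 1/(2π·0.238·24.7) = 0.02707 m·K/W
ΣR = 0.02094 + 0.002655 + 1.345 + 0.02707 = 1.396 m·K/W
Q' = ΔT/ΣR = (386 °C − 15.1 °C)/1.396 = 266 W/m

Q' = 266 W/m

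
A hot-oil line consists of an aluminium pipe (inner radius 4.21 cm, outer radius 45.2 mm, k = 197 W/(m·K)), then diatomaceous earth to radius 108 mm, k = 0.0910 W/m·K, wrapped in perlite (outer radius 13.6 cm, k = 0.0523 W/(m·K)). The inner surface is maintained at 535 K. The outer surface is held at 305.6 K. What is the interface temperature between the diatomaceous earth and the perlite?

T = 378 K

Treat each layer as a resistance in series:
  R'_aluminium = ln(0.0452/0.0421)/(2πk) = 0.07105/(2π·197) = 5.740×10^-5 m·K/W
  R'_diatomaceous earth = ln(0.108/0.0452)/(2πk) = 0.8710/(2π·0.0910) = 1.523 m·K/W
  R'_perlite = ln(0.136/0.108)/(2πk) = 0.2305/(2π·0.0523) = 0.7015 m·K/W
ΣR = 5.740×10^-5 + 1.523 + 0.7015 = 2.225 m·K/W
Q' = ΔT/ΣR = (535 K − 305.6 K)/2.225 = 103.1 W/m
From the inner boundary to the diatomaceous earth/perlite interface, ΣR_partial = 1.523 m·K/W.
T_interface = T_in − Q'·ΣR_partial = 535 K − (103.1)(1.523) = 378 K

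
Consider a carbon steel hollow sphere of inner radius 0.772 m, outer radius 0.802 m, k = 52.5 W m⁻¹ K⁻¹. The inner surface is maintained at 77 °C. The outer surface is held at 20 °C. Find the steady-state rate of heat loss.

Q = 4πk·ΔT/(1/r₁ − 1/r₂) = 4π × 52.5 × 57 / (1/0.772 − 1/0.802) = 7.76×10^5 W

Q = 776 kW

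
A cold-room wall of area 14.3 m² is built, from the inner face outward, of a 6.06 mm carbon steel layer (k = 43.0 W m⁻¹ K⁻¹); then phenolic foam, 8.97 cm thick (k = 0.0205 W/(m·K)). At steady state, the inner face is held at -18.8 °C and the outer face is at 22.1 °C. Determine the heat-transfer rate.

Q = 134 W

Resistance network (inner→outer):
  R_carbon steel = L/(kA) = 0.00606/(43.0·14.3) = 9.855×10^-6 K/W
  R_phenolic foam = L/(kA) = 0.0897/(0.0205·14.3) = 0.3060 K/W
ΣR = 9.855×10^-6 + 0.3060 = 0.3060 K/W
Q = ΔT/ΣR = (-18.8 °C − 22.1 °C)/0.3060 = -134 W
(Negative Q ⇒ heat flows inward; heat gain = 134 W.)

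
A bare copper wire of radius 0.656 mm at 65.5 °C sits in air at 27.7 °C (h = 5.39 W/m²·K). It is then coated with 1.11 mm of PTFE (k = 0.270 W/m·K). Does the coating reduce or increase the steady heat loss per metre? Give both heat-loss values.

increases: 0.840 → 2.18 W/m

Critical radius for a cylinder: r_cr = k/h = 0.0501 m = 5.01 cm.
Outer radius after coating: r₂ = 6.56×10^-4 + 0.00111 = 0.001766 m.
Since r₁ < r_cr and r₂ ≤ r_cr, the coating moves toward the maximum at r_cr — heat loss rises.
Bare: R = 1/(2πr₁h) = 45.01 m·K/W; Q = 37.8/45.01 = 0.840 W/m.
Coated: R = R_cond + R_conv = 17.30 m·K/W; Q = 37.8/17.30 = 2.18 W/m.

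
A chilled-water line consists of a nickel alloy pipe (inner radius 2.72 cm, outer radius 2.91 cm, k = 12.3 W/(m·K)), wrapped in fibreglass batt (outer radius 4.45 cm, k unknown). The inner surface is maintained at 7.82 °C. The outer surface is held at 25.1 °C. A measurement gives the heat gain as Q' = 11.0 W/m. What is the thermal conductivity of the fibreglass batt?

k = 0.0431 W/m·K

ΣR = ΔT/Q' = |7.82 − 25.1|/11.0 = 1.571 m·K/W
Known resistances:
  R'_nickel alloy = ln(0.0291/0.0272)/(2πk) = 0.06752/(2π·12.3) = 8.737×10^-4 m·K/W
R_fibreglass batt = ΣR − ΣR_known = 1.571 − 8.737×10^-4 = 1.570 m·K/W
ln(r₂/r₁)/(2πk) = 1.570 ⇒ k = 0.4248/(2π·1.570) = 0.0431 W/m·K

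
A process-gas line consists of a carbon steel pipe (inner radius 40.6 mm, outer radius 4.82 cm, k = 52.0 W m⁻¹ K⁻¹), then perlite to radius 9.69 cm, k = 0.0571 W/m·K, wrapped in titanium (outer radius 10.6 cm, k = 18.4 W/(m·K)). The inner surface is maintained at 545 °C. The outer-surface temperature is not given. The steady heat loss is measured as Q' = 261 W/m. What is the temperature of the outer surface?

T_out = 36.6 °C

Series resistances:
  R'_carbon steel = ln(0.0482/0.0406)/(2πk) = 0.1716/(2π·52.0) = 5.252×10^-4 m·K/W
  R'_perlite = ln(0.0969/0.0482)/(2πk) = 0.6983/(2π·0.0571) = 1.946 m·K/W
  R'_titanium = ln(0.106/0.0969)/(2πk) = 0.08976/(2π·18.4) = 7.764×10^-4 m·K/W
ΣR = 1.948 m·K/W
ΔT = Q'·ΣR = 261 × 1.948 = 508.4 K
Heat flows outward, so T_out = T_in − ΔT = 545 − 508.4 = 36.6 °C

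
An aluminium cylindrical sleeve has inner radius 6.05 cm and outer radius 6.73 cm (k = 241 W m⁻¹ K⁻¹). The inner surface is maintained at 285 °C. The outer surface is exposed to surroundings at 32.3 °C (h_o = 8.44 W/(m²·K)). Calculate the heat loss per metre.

Resistance network (inner→outer):
  R'_aluminium = ln(0.0673/0.0605)/(2πk) = 0.1065/(2π·241) = 7.034×10^-5 m·K/W
  R'_conv,out = 1/(2πr h) = 1/(2π·0.0673·8.44) = 0.2802 m·K/W
ΣR = 7.034×10^-5 + 0.2802 = 0.2803 m·K/W
Q' = ΔT/ΣR = (285 °C − 32.3 °C)/0.2803 = 902 W/m

Q' = 902 W/m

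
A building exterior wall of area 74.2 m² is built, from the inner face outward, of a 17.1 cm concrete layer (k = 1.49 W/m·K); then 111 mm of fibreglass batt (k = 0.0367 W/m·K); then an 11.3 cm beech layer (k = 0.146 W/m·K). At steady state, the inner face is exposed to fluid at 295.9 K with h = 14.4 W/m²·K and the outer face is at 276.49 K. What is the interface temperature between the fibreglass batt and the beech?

T = 280.26 K

Series thermal resistances, inner to outer:
  R_conv,in = 1/(hA) = 1/(14.4·74.2) = 9.359×10^-4 K/W
  R_concrete = L/(kA) = 0.171/(1.49·74.2) = 0.001547 K/W
  R_fibreglass batt = L/(kA) = 0.111/(0.0367·74.2) = 0.04076 K/W
  R_beech = L/(kA) = 0.113/(0.146·74.2) = 0.01043 K/W
ΣR = 9.359×10^-4 + 0.001547 + 0.04076 + 0.01043 = 0.05367 K/W
Q = ΔT/ΣR = (295.9 K − 276.49 K)/0.05367 = 361.7 W
From the inner boundary to the fibreglass batt/beech interface, ΣR_partial = 0.04324 K/W.
T_interface = T_in − Q·ΣR_partial = 295.9 K − (361.7)(0.04324) = 280.26 K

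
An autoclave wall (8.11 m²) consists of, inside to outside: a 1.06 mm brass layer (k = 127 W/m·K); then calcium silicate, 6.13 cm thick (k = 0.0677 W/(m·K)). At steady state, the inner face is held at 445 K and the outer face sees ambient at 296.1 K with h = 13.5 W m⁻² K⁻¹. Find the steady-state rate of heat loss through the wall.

Treat each layer as a resistance in series:
  R_brass = L/(kA) = 0.00106/(127·8.11) = 1.029×10^-6 K/W
  R_calcium silicate = L/(kA) = 0.0613/(0.0677·8.11) = 0.1116 K/W
  R_conv,out = 1/(hA) = 1/(13.5·8.11) = 0.009134 K/W
ΣR = 1.029×10^-6 + 0.1116 + 0.009134 = 0.1207 K/W
Q = ΔT/ΣR = (445 K − 296.1 K)/0.1207 = 1230 W

Q = 1230 W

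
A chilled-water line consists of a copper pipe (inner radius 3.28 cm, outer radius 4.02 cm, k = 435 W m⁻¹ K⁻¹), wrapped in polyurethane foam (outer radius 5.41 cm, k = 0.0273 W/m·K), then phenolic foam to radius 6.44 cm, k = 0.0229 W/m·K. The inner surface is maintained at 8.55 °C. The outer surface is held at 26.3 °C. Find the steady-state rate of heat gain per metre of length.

Resistance network (inner→outer):
  R'_copper = ln(0.0402/0.0328)/(2πk) = 0.2034/(2π·435) = 7.443×10^-5 m·K/W
  R'_polyurethane foam = ln(0.0541/0.0402)/(2πk) = 0.2970/(2π·0.0273) = 1.731 m·K/W
  R'_phenolic foam = ln(0.0644/0.0541)/(2πk) = 0.1743/(2π·0.0229) = 1.211 m·K/W
ΣR = 7.443×10^-5 + 1.731 + 1.211 = 2.942 m·K/W
Q' = ΔT/ΣR = (8.55 °C − 26.3 °C)/2.942 = -6.03 W/m
(Negative Q' ⇒ heat flows inward; heat gain = 6.03 W/m.)

Q' = 6.03 W/m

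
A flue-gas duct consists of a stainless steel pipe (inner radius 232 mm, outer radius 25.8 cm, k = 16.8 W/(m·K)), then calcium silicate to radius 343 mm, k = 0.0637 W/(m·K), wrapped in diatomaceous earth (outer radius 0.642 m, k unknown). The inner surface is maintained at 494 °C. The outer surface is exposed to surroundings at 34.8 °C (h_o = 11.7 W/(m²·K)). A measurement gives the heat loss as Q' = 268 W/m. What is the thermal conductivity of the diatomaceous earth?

k = 0.102 W/m·K

ΣR = ΔT/Q' = |494 − 34.8|/268 = 1.713 m·K/W
Known resistances:
  R'_stainless steel = ln(0.258/0.232)/(2πk) = 0.1062/(2π·16.8) = 0.001006 m·K/W
  R'_calcium silicate = ln(0.343/0.258)/(2πk) = 0.2848/(2π·0.0637) = 0.7115 m·K/W
  R'_conv,out = 1/(2πr h) = 1/(2π·0.642·11.7) = 0.02119 m·K/W
R_diatomaceous earth = ΣR − ΣR_known = 1.713 − 0.7337 = 0.9793 m·K/W
ln(r₂/r₁)/(2πk) = 0.9793 ⇒ k = 0.6269/(2π·0.9793) = 0.102 W/m·K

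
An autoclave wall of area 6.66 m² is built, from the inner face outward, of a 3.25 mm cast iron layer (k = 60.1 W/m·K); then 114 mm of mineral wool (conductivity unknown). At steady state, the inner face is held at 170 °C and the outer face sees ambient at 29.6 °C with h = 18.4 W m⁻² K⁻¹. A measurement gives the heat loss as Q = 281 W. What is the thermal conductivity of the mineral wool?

k = 0.0348 W/m·K

ΣR = ΔT/Q = |170 − 29.6|/281 = 0.4996 K/W
Known resistances:
  R_cast iron = L/(kA) = 0.00325/(60.1·6.66) = 8.120×10^-6 K/W
  R_conv,out = 1/(hA) = 1/(18.4·6.66) = 0.008160 K/W
R_mineral wool = ΣR − ΣR_known = 0.4996 − 0.008168 = 0.4914 K/W
L/(kA) = 0.4914 ⇒ k = 0.114/(0.4914·6.66) = 0.0348 W/m·K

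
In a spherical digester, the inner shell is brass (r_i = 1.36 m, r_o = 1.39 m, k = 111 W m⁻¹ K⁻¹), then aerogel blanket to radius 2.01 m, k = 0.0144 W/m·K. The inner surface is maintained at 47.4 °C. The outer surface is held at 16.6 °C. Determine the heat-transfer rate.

Series thermal resistances, inner to outer:
  R_brass = (1/1.36 − 1/1.39)/(4πk) = 0.01587/(4π·111) = 1.138×10^-5 K/W
  R_aerogel blanket = (1/1.39 − 1/2.01)/(4πk) = 0.2219/(4π·0.0144) = 1.226 K/W
ΣR = 1.138×10^-5 + 1.226 = 1.226 K/W
Q = ΔT/ΣR = (47.4 °C − 16.6 °C)/1.226 = 25.1 W

Q = 25.1 W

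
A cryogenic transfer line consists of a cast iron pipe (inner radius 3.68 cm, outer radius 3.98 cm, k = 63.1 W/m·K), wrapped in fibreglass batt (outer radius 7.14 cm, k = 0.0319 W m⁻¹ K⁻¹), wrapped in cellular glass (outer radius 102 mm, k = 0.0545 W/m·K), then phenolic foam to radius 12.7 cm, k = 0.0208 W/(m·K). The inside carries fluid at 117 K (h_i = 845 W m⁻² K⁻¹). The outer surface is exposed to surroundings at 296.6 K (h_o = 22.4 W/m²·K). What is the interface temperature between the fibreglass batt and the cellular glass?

Series thermal resistances, inner to outer:
  R'_conv,in = 1/(2πr h) = 1/(2π·0.0368·845) = 0.005118 m·K/W
  R'_cast iron = ln(0.0398/0.0368)/(2πk) = 0.07837/(2π·63.1) = 1.977×10^-4 m·K/W
  R'_fibreglass batt = ln(0.0714/0.0398)/(2πk) = 0.5844/(2π·0.0319) = 2.916 m·K/W
  R'_cellular glass = ln(0.102/0.0714)/(2πk) = 0.3567/(2π·0.0545) = 1.042 m·K/W
  R'_phenolic foam = ln(0.127/0.102)/(2πk) = 0.2192/(2π·0.0208) = 1.677 m·K/W
  R'_conv,out = 1/(2πr h) = 1/(2π·0.127·22.4) = 0.05595 m·K/W
ΣR = 0.005118 + 1.977×10^-4 + 2.916 + 1.042 + 1.677 + 0.05595 = 5.696 m·K/W
Q' = ΔT/ΣR = (117 K − 296.6 K)/5.696 = -31.53 W/m
From the inner boundary to the fibreglass batt/cellular glass interface, ΣR_partial = 2.921 m·K/W.
T_interface = T_in − Q'·ΣR_partial = 117 K − (-31.53)(2.921) = 209.1 K

T = 209.1 K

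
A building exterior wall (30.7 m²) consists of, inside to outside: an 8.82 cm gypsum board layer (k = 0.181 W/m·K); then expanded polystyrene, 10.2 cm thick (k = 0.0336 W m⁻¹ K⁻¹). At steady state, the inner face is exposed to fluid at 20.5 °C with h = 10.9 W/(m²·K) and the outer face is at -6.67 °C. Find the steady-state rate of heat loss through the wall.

Q = 231 W

Treat each layer as a resistance in series:
  R_conv,in = 1/(hA) = 1/(10.9·30.7) = 0.002988 K/W
  R_gypsum board = L/(kA) = 0.0882/(0.181·30.7) = 0.01587 K/W
  R_expanded polystyrene = L/(kA) = 0.102/(0.0336·30.7) = 0.09888 K/W
ΣR = 0.002988 + 0.01587 + 0.09888 = 0.1177 K/W
Q = ΔT/ΣR = (20.5 °C − -6.67 °C)/0.1177 = 231 W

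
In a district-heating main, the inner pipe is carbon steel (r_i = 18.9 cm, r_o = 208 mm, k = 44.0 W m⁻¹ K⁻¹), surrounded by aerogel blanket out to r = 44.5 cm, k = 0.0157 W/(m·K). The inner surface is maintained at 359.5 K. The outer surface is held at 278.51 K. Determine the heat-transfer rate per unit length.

Resistance network (inner→outer):
  R'_carbon steel = ln(0.208/0.189)/(2πk) = 0.09579/(2π·44.0) = 3.465×10^-4 m·K/W
  R'_aerogel blanket = ln(0.445/0.208)/(2πk) = 0.7605/(2π·0.0157) = 7.710 m·K/W
ΣR = 3.465×10^-4 + 7.710 = 7.710 m·K/W
Q' = ΔT/ΣR = (359.5 K − 278.51 K)/7.710 = 10.5 W/m

Q' = 10.5 W/m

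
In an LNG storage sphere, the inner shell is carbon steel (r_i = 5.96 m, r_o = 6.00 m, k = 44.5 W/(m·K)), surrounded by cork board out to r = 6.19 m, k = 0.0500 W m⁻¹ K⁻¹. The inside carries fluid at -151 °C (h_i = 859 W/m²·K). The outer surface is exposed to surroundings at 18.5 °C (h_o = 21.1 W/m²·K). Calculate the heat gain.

Resistance network (inner→outer):
  R_conv,in = 1/(4πr²h) = 1/(4π·5.96²·859) = 2.608×10^-6 K/W
  R_carbon steel = (1/5.96 − 1/6.00)/(4πk) = 0.001119/(4π·44.5) = 2.000×10^-6 K/W
  R_cork board = (1/6.00 − 1/6.19)/(4πk) = 0.005116/(4π·0.0500) = 0.008142 K/W
  R_conv,out = 1/(4πr²h) = 1/(4π·6.19²·21.1) = 9.843×10^-5 K/W
ΣR = 2.608×10^-6 + 2.000×10^-6 + 0.008142 + 9.843×10^-5 = 0.008245 K/W
Q = ΔT/ΣR = (-151 °C − 18.5 °C)/0.008245 = -20600 W
(Negative Q ⇒ heat flows inward; heat gain = 20600 W.)

Q = 20.6 kW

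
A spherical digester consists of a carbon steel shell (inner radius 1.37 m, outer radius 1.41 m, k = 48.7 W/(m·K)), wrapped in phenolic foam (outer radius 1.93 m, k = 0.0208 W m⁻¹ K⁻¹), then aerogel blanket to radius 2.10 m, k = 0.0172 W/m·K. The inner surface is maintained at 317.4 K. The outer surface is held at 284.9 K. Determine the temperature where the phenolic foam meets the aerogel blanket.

Resistance network (inner→outer):
  R_carbon steel = (1/1.37 − 1/1.41)/(4πk) = 0.02071/(4π·48.7) = 3.384×10^-5 K/W
  R_phenolic foam = (1/1.41 − 1/1.93)/(4πk) = 0.1911/(4π·0.0208) = 0.7311 K/W
  R_aerogel blanket = (1/1.93 − 1/2.10)/(4πk) = 0.04194/(4π·0.0172) = 0.1941 K/W
ΣR = 3.384×10^-5 + 0.7311 + 0.1941 = 0.9252 K/W
Q = ΔT/ΣR = (317.4 K − 284.9 K)/0.9252 = 35.13 W
From the inner boundary to the phenolic foam/aerogel blanket interface, ΣR_partial = 0.7311 K/W.
T_interface = T_in − Q·ΣR_partial = 317.4 K − (35.13)(0.7311) = 291.7 K

T = 291.7 K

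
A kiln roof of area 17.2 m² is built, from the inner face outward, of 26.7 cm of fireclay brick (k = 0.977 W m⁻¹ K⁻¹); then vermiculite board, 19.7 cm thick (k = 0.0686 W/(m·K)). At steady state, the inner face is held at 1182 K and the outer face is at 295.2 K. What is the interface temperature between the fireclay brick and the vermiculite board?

T = 1105 K

Series thermal resistances, inner to outer:
  R_fireclay brick = L/(kA) = 0.267/(0.977·17.2) = 0.01589 K/W
  R_vermiculite board = L/(kA) = 0.197/(0.0686·17.2) = 0.1670 K/W
ΣR = 0.01589 + 0.1670 = 0.1829 K/W
Q = ΔT/ΣR = (1182 K − 295.2 K)/0.1829 = 4849 W
From the inner boundary to the fireclay brick/vermiculite board interface, ΣR_partial = 0.01589 K/W.
T_interface = T_in − Q·ΣR_partial = 1182 K − (4849)(0.01589) = 1105 K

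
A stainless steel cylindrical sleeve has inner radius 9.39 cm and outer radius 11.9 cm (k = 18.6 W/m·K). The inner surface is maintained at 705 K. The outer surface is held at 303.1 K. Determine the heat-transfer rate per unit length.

Q' = 2πk·ΔT/ln(r₂/r₁) = 2π × 18.6 × 401.9 / ln(0.119/0.0939) = 1.98×10^5 W/m

Q' = 198 kW/m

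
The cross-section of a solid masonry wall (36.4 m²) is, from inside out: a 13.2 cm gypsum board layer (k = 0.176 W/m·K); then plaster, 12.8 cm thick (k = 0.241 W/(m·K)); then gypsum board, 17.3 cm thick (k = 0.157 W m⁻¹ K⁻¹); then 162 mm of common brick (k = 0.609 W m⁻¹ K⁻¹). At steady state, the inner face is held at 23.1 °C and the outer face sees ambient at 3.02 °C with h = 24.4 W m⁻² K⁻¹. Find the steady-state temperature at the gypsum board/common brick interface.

Resistance network (inner→outer):
  R_gypsum board = L/(kA) = 0.132/(0.176·36.4) = 0.02060 K/W
  R_plaster = L/(kA) = 0.128/(0.241·36.4) = 0.01459 K/W
  R_gypsum board = L/(kA) = 0.173/(0.157·36.4) = 0.03027 K/W
  R_common brick = L/(kA) = 0.162/(0.609·36.4) = 0.007308 K/W
  R_conv,out = 1/(hA) = 1/(24.4·36.4) = 0.001126 K/W
ΣR = 0.02060 + 0.01459 + 0.03027 + 0.007308 + 0.001126 = 0.07389 K/W
Q = ΔT/ΣR = (23.1 °C − 3.02 °C)/0.07389 = 271.8 W
From the inner boundary to the gypsum board/common brick interface, ΣR_partial = 0.06546 K/W.
T_interface = T_in − Q·ΣR_partial = 23.1 °C − (271.8)(0.06546) = 5.31 °C

T = 5.31 °C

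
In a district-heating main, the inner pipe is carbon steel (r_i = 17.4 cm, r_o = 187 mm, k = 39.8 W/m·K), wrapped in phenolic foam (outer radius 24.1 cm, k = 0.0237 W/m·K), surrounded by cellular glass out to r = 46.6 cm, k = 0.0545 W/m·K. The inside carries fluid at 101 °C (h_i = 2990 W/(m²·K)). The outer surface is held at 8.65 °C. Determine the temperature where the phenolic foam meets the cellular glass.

Resistance network (inner→outer):
  R'_conv,in = 1/(2πr h) = 1/(2π·0.174·2990) = 3.059×10^-4 m·K/W
  R'_carbon steel = ln(0.187/0.174)/(2πk) = 0.07205/(2π·39.8) = 2.881×10^-4 m·K/W
  R'_phenolic foam = ln(0.241/0.187)/(2πk) = 0.2537/(2π·0.0237) = 1.704 m·K/W
  R'_cellular glass = ln(0.466/0.241)/(2πk) = 0.6594/(2π·0.0545) = 1.926 m·K/W
ΣR = 3.059×10^-4 + 2.881×10^-4 + 1.704 + 1.926 = 3.631 m·K/W
Q' = ΔT/ΣR = (101 °C − 8.65 °C)/3.631 = 25.43 W/m
From the inner boundary to the phenolic foam/cellular glass interface, ΣR_partial = 1.705 m·K/W.
T_interface = T_in − Q'·ΣR_partial = 101 °C − (25.43)(1.705) = 57.6 °C

T = 57.6 °C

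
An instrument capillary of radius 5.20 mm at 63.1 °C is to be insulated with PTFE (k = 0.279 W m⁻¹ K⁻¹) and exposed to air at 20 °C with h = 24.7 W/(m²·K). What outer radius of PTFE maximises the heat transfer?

r_cr = 1.13 cm

For a cylinder, r_cr = k_ins/h = 0.279/24.7 = 0.0113 m = 1.13 cm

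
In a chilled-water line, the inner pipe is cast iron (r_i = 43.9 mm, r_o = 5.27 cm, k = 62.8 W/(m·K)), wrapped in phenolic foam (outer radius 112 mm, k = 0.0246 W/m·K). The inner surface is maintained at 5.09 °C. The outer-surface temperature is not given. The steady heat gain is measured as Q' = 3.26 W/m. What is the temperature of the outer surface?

T_out = 21.0 °C

Series resistances:
  R'_cast iron = ln(0.0527/0.0439)/(2πk) = 0.1827/(2π·62.8) = 4.630×10^-4 m·K/W
  R'_phenolic foam = ln(0.112/0.0527)/(2πk) = 0.7539/(2π·0.0246) = 4.877 m·K/W
ΣR = 4.878 m·K/W
ΔT = Q'·ΣR = 3.26 × 4.878 = 15.90 K
Heat flows inward, so T_out = T_in + ΔT = 5.09 + 15.90 = 21.0 °C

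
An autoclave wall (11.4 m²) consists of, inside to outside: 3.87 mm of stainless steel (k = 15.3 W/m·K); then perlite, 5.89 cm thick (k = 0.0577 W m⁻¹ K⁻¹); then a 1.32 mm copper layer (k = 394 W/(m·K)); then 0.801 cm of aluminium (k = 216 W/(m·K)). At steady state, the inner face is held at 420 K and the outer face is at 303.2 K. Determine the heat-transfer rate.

Series thermal resistances, inner to outer:
  R_stainless steel = L/(kA) = 0.00387/(15.3·11.4) = 2.219×10^-5 K/W
  R_perlite = L/(kA) = 0.0589/(0.0577·11.4) = 0.08954 K/W
  R_copper = L/(kA) = 0.00132/(394·11.4) = 2.939×10^-7 K/W
  R_aluminium = L/(kA) = 0.00801/(216·11.4) = 3.253×10^-6 K/W
ΣR = 2.219×10^-5 + 0.08954 + 2.939×10^-7 + 3.253×10^-6 = 0.08957 K/W
Q = ΔT/ΣR = (420 K − 303.2 K)/0.08957 = 1300 W

Q = 1300 W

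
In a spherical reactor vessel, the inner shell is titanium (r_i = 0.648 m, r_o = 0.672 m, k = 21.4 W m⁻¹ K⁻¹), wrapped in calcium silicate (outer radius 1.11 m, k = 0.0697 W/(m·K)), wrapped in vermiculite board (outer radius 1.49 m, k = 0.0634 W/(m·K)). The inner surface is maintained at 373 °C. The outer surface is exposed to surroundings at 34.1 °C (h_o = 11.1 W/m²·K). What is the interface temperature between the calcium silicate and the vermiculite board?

T = 137 °C

Resistance network (inner→outer):
  R_titanium = (1/0.648 − 1/0.672)/(4πk) = 0.05511/(4π·21.4) = 2.049×10^-4 K/W
  R_calcium silicate = (1/0.672 − 1/1.11)/(4πk) = 0.5872/(4π·0.0697) = 0.6704 K/W
  R_vermiculite board = (1/1.11 − 1/1.49)/(4πk) = 0.2298/(4π·0.0634) = 0.2884 K/W
  R_conv,out = 1/(4πr²h) = 1/(4π·1.49²·11.1) = 0.003229 K/W
ΣR = 2.049×10^-4 + 0.6704 + 0.2884 + 0.003229 = 0.9622 K/W
Q = ΔT/ΣR = (373 °C − 34.1 °C)/0.9622 = 352.2 W
From the inner boundary to the calcium silicate/vermiculite board interface, ΣR_partial = 0.6706 K/W.
T_interface = T_in − Q·ΣR_partial = 373 °C − (352.2)(0.6706) = 137 °C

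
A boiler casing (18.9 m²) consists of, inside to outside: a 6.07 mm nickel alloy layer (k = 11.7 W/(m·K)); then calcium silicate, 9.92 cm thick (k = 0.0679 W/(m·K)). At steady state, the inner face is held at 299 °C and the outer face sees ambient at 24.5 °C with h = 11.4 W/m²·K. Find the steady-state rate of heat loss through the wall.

Q = 3350 W

Treat each layer as a resistance in series:
  R_nickel alloy = L/(kA) = 0.00607/(11.7·18.9) = 2.745×10^-5 K/W
  R_calcium silicate = L/(kA) = 0.0992/(0.0679·18.9) = 0.07730 K/W
  R_conv,out = 1/(hA) = 1/(11.4·18.9) = 0.004641 K/W
ΣR = 2.745×10^-5 + 0.07730 + 0.004641 = 0.08197 K/W
Q = ΔT/ΣR = (299 °C − 24.5 °C)/0.08197 = 3350 W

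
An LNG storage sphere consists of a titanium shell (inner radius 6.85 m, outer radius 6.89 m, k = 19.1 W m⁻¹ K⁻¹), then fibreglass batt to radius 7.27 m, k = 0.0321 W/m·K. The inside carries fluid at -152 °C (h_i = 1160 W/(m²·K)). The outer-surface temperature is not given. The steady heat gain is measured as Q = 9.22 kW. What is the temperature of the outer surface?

Series resistances:
  R_conv,in = 1/(4πr²h) = 1/(4π·6.85²·1160) = 1.462×10^-6 K/W
  R_titanium = (1/6.85 − 1/6.89)/(4πk) = 8.475×10^-4/(4π·19.1) = 3.531×10^-6 K/W
  R_fibreglass batt = (1/6.89 − 1/7.27)/(4πk) = 0.007586/(4π·0.0321) = 0.01881 K/W
ΣR = 0.01881 K/W
ΔT = Q·ΣR = 9220 × 0.01881 = 173.4 K
Heat flows inward, so T_out = T_in + ΔT = -152 + 173.4 = 21.4 °C

T_out = 21.4 °C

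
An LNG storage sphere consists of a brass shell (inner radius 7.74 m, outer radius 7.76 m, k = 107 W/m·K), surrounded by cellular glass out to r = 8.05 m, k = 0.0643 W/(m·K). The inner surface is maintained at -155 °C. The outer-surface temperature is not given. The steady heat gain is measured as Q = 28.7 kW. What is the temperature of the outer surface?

T_out = 9.9 °C

Series resistances:
  R_brass = (1/7.74 − 1/7.76)/(4πk) = 3.330×10^-4/(4π·107) = 2.476×10^-7 K/W
  R_cellular glass = (1/7.76 − 1/8.05)/(4πk) = 0.004642/(4π·0.0643) = 0.005745 K/W
ΣR = 0.005746 K/W
ΔT = Q·ΣR = 28700 × 0.005746 = 164.9 K
Heat flows inward, so T_out = T_in + ΔT = -155 + 164.9 = 9.9 °C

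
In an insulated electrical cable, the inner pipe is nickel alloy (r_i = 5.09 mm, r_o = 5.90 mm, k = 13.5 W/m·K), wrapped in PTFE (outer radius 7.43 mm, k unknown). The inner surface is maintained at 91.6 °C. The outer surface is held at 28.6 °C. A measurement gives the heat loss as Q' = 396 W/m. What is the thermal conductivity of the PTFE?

k = 0.233 W/m·K

ΣR = ΔT/Q' = |91.6 − 28.6|/396 = 0.1591 m·K/W
Known resistances:
  R'_nickel alloy = ln(0.00590/0.00509)/(2πk) = 0.1477/(2π·13.5) = 0.001741 m·K/W
R_PTFE = ΣR − ΣR_known = 0.1591 − 0.001741 = 0.1574 m·K/W
ln(r₂/r₁)/(2πk) = 0.1574 ⇒ k = 0.2306/(2π·0.1574) = 0.233 W/m·K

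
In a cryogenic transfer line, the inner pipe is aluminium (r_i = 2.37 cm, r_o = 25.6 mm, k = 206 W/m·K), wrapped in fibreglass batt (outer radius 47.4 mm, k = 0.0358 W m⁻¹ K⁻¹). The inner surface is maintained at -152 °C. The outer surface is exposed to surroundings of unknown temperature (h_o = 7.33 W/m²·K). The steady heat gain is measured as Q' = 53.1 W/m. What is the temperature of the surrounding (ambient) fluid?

T_out = 17.8 °C

Series resistances:
  R'_aluminium = ln(0.0256/0.0237)/(2πk) = 0.07712/(2π·206) = 5.958×10^-5 m·K/W
  R'_fibreglass batt = ln(0.0474/0.0256)/(2πk) = 0.6160/(2π·0.0358) = 2.739 m·K/W
  R'_conv,out = 1/(2πr h) = 1/(2π·0.0474·7.33) = 0.4581 m·K/W
ΣR = 3.197 m·K/W
ΔT = Q'·ΣR = 53.1 × 3.197 = 169.8 K
Heat flows inward, so T_out = T_in + ΔT = -152 + 169.8 = 17.8 °C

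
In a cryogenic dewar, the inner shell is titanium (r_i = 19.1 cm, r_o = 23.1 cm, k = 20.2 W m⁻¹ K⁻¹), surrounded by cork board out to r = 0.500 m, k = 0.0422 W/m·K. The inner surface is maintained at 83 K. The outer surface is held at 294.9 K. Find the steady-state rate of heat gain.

Q = 48.2 W

Treat each layer as a resistance in series:
  R_titanium = (1/0.191 − 1/0.231)/(4πk) = 0.9066/(4π·20.2) = 0.003572 K/W
  R_cork board = (1/0.231 − 1/0.500)/(4πk) = 2.329/(4π·0.0422) = 4.392 K/W
ΣR = 0.003572 + 4.392 = 4.396 K/W
Q = ΔT/ΣR = (83 K − 294.9 K)/4.396 = -48.2 W
(Negative Q ⇒ heat flows inward; heat gain = 48.2 W.)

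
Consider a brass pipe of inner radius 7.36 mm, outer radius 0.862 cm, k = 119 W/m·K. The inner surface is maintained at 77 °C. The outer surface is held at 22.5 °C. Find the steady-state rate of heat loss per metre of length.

Q' = 2πk·ΔT/ln(r₂/r₁) = 2π × 119 × 54.5 / ln(0.00862/0.00736) = 2.58×10^5 W/m

Q' = 258 kW/m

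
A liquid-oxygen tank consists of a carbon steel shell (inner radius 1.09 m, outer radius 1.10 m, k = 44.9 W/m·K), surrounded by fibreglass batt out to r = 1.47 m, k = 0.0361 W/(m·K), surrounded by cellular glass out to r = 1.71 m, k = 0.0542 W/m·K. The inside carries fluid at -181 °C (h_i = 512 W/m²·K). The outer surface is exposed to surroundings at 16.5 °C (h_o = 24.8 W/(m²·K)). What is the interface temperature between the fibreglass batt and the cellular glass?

T = -26.7 °C

Treat each layer as a resistance in series:
  R_conv,in = 1/(4πr²h) = 1/(4π·1.09²·512) = 1.308×10^-4 K/W
  R_carbon steel = (1/1.09 − 1/1.10)/(4πk) = 0.008340/(4π·44.9) = 1.478×10^-5 K/W
  R_fibreglass batt = (1/1.10 − 1/1.47)/(4πk) = 0.2288/(4π·0.0361) = 0.5044 K/W
  R_cellular glass = (1/1.47 − 1/1.71)/(4πk) = 0.09548/(4π·0.0542) = 0.1402 K/W
  R_conv,out = 1/(4πr²h) = 1/(4π·1.71²·24.8) = 0.001097 K/W
ΣR = 1.308×10^-4 + 1.478×10^-5 + 0.5044 + 0.1402 + 0.001097 = 0.6458 K/W
Q = ΔT/ΣR = (-181 °C − 16.5 °C)/0.6458 = -305.8 W
From the inner boundary to the fibreglass batt/cellular glass interface, ΣR_partial = 0.5045 K/W.
T_interface = T_in − Q·ΣR_partial = -181 °C − (-305.8)(0.5045) = -26.7 °C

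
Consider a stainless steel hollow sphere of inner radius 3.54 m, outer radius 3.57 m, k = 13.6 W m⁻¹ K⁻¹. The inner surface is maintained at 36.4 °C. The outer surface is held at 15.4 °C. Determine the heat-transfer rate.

Q = 4πk·ΔT/(1/r₁ − 1/r₂) = 4π × 13.6 × 21 / (1/3.54 − 1/3.57) = 1.51×10^6 W

Q = 1510 kW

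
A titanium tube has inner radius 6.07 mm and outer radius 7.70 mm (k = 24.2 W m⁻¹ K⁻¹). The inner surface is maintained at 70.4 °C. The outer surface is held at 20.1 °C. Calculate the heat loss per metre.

Q' = 32.2 kW/m

Q' = 2πk·ΔT/ln(r₂/r₁) = 2π × 24.2 × 50.3 / ln(0.00770/0.00607) = 32200 W/m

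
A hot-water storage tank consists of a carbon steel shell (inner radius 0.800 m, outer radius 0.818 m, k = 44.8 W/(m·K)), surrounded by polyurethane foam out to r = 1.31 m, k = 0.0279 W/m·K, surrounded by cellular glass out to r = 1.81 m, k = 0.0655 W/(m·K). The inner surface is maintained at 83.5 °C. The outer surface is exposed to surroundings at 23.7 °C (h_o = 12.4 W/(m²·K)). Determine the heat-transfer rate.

Resistance network (inner→outer):
  R_carbon steel = (1/0.800 − 1/0.818)/(4πk) = 0.02751/(4π·44.8) = 4.886×10^-5 K/W
  R_polyurethane foam = (1/0.818 − 1/1.31)/(4πk) = 0.4591/(4π·0.0279) = 1.310 K/W
  R_cellular glass = (1/1.31 − 1/1.81)/(4πk) = 0.2109/(4π·0.0655) = 0.2562 K/W
  R_conv,out = 1/(4πr²h) = 1/(4π·1.81²·12.4) = 0.001959 K/W
ΣR = 4.886×10^-5 + 1.310 + 0.2562 + 0.001959 = 1.568 K/W
Q = ΔT/ΣR = (83.5 °C − 23.7 °C)/1.568 = 38.1 W

Q = 38.1 W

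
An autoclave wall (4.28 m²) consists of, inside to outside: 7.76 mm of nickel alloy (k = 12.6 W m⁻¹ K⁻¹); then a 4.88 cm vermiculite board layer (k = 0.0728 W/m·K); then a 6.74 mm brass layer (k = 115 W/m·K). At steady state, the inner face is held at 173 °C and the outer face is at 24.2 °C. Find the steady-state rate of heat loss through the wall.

Q = 949 W

Resistance network (inner→outer):
  R_nickel alloy = L/(kA) = 0.00776/(12.6·4.28) = 1.439×10^-4 K/W
  R_vermiculite board = L/(kA) = 0.0488/(0.0728·4.28) = 0.1566 K/W
  R_brass = L/(kA) = 0.00674/(115·4.28) = 1.369×10^-5 K/W
ΣR = 1.439×10^-4 + 0.1566 + 1.369×10^-5 = 0.1568 K/W
Q = ΔT/ΣR = (173 °C − 24.2 °C)/0.1568 = 949 W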